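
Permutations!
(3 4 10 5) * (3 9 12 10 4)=[0, 1, 2, 3, 4, 9, 6, 7, 8, 12, 5, 11, 10]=(5 9 12 10)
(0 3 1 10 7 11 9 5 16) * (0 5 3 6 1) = (0 6 1 10 7 11 9 3)(5 16) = [6, 10, 2, 0, 4, 16, 1, 11, 8, 3, 7, 9, 12, 13, 14, 15, 5]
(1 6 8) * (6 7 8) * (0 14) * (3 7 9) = (0 14)(1 9 3 7 8) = [14, 9, 2, 7, 4, 5, 6, 8, 1, 3, 10, 11, 12, 13, 0]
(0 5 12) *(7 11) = (0 5 12)(7 11) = [5, 1, 2, 3, 4, 12, 6, 11, 8, 9, 10, 7, 0]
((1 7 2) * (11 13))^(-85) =((1 7 2)(11 13))^(-85) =(1 2 7)(11 13)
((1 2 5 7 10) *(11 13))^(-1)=(1 10 7 5 2)(11 13)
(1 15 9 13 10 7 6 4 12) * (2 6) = [0, 15, 6, 3, 12, 5, 4, 2, 8, 13, 7, 11, 1, 10, 14, 9] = (1 15 9 13 10 7 2 6 4 12)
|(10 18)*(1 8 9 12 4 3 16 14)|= |(1 8 9 12 4 3 16 14)(10 18)|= 8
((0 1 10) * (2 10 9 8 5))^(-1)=(0 10 2 5 8 9 1)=((0 1 9 8 5 2 10))^(-1)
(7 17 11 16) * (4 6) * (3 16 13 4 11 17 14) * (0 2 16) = (17)(0 2 16 7 14 3)(4 6 11 13) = [2, 1, 16, 0, 6, 5, 11, 14, 8, 9, 10, 13, 12, 4, 3, 15, 7, 17]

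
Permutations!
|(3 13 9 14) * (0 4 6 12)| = 4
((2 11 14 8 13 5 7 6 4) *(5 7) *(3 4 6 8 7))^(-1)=(2 4 3 13 8 7 14 11)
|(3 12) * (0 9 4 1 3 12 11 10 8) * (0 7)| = |(12)(0 9 4 1 3 11 10 8 7)| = 9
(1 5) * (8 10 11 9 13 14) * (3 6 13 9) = (1 5)(3 6 13 14 8 10 11) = [0, 5, 2, 6, 4, 1, 13, 7, 10, 9, 11, 3, 12, 14, 8]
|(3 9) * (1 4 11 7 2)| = 10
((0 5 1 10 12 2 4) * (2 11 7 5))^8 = ((0 2 4)(1 10 12 11 7 5))^8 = (0 4 2)(1 12 7)(5 10 11)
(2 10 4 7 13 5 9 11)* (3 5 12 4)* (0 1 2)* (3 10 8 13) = [1, 2, 8, 5, 7, 9, 6, 3, 13, 11, 10, 0, 4, 12] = (0 1 2 8 13 12 4 7 3 5 9 11)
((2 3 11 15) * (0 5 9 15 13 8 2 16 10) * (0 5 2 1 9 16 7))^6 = ((0 2 3 11 13 8 1 9 15 7)(5 16 10))^6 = (16)(0 1 3 15 13)(2 9 11 7 8)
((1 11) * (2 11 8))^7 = ((1 8 2 11))^7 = (1 11 2 8)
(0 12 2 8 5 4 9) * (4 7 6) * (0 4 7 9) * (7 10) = (0 12 2 8 5 9 4)(6 10 7) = [12, 1, 8, 3, 0, 9, 10, 6, 5, 4, 7, 11, 2]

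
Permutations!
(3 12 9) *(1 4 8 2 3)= (1 4 8 2 3 12 9)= [0, 4, 3, 12, 8, 5, 6, 7, 2, 1, 10, 11, 9]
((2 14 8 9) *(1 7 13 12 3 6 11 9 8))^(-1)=((1 7 13 12 3 6 11 9 2 14))^(-1)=(1 14 2 9 11 6 3 12 13 7)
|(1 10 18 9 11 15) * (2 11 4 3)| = |(1 10 18 9 4 3 2 11 15)| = 9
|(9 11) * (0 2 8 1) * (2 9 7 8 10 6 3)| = |(0 9 11 7 8 1)(2 10 6 3)| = 12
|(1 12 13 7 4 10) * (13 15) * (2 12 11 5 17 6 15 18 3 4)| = 14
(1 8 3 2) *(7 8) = (1 7 8 3 2) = [0, 7, 1, 2, 4, 5, 6, 8, 3]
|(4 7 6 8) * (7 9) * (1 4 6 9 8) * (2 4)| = |(1 2 4 8 6)(7 9)| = 10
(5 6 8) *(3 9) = [0, 1, 2, 9, 4, 6, 8, 7, 5, 3] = (3 9)(5 6 8)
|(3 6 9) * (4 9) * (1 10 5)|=|(1 10 5)(3 6 4 9)|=12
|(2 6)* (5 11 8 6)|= |(2 5 11 8 6)|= 5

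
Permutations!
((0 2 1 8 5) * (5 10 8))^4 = (10)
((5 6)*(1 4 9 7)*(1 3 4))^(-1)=(3 7 9 4)(5 6)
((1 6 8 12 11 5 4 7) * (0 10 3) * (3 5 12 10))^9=(0 3)(1 8 5 7 6 10 4)(11 12)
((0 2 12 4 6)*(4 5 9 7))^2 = (0 12 9 4)(2 5 7 6)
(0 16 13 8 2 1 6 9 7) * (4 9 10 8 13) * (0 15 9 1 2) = (0 16 4 1 6 10 8)(7 15 9) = [16, 6, 2, 3, 1, 5, 10, 15, 0, 7, 8, 11, 12, 13, 14, 9, 4]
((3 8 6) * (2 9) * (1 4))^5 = ((1 4)(2 9)(3 8 6))^5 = (1 4)(2 9)(3 6 8)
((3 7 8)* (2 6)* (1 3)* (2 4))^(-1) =((1 3 7 8)(2 6 4))^(-1) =(1 8 7 3)(2 4 6)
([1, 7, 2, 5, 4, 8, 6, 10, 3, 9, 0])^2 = (0 7)(1 10)(3 8 5)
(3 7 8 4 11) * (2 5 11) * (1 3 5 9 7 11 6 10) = (1 3 11 5 6 10)(2 9 7 8 4) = [0, 3, 9, 11, 2, 6, 10, 8, 4, 7, 1, 5]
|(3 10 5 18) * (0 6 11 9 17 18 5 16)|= |(0 6 11 9 17 18 3 10 16)|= 9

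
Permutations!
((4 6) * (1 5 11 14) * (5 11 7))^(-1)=(1 14 11)(4 6)(5 7)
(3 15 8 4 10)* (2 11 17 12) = [0, 1, 11, 15, 10, 5, 6, 7, 4, 9, 3, 17, 2, 13, 14, 8, 16, 12] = (2 11 17 12)(3 15 8 4 10)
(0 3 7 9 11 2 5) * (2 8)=(0 3 7 9 11 8 2 5)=[3, 1, 5, 7, 4, 0, 6, 9, 2, 11, 10, 8]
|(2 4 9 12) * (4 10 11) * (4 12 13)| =12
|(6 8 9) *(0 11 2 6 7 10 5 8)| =|(0 11 2 6)(5 8 9 7 10)| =20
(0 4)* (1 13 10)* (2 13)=(0 4)(1 2 13 10)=[4, 2, 13, 3, 0, 5, 6, 7, 8, 9, 1, 11, 12, 10]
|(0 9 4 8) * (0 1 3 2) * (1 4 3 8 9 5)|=|(0 5 1 8 4 9 3 2)|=8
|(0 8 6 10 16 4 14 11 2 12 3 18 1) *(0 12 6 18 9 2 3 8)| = |(1 12 8 18)(2 6 10 16 4 14 11 3 9)| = 36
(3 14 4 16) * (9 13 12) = (3 14 4 16)(9 13 12) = [0, 1, 2, 14, 16, 5, 6, 7, 8, 13, 10, 11, 9, 12, 4, 15, 3]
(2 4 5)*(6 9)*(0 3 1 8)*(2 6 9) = [3, 8, 4, 1, 5, 6, 2, 7, 0, 9] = (9)(0 3 1 8)(2 4 5 6)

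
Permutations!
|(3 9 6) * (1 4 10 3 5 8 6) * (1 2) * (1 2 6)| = 8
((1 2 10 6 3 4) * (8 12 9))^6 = (12)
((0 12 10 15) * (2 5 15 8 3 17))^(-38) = (0 5 17 8 12 15 2 3 10)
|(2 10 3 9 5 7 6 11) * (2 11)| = 7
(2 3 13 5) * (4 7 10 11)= (2 3 13 5)(4 7 10 11)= [0, 1, 3, 13, 7, 2, 6, 10, 8, 9, 11, 4, 12, 5]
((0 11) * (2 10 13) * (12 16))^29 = (0 11)(2 13 10)(12 16)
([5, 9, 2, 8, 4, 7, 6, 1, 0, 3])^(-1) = (0 8 3 9 1 7 5)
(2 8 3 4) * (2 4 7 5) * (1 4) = [0, 4, 8, 7, 1, 2, 6, 5, 3] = (1 4)(2 8 3 7 5)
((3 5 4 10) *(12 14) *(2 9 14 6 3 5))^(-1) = ((2 9 14 12 6 3)(4 10 5))^(-1) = (2 3 6 12 14 9)(4 5 10)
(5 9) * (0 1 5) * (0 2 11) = [1, 5, 11, 3, 4, 9, 6, 7, 8, 2, 10, 0] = (0 1 5 9 2 11)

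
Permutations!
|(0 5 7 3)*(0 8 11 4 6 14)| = |(0 5 7 3 8 11 4 6 14)| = 9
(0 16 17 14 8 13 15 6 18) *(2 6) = (0 16 17 14 8 13 15 2 6 18) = [16, 1, 6, 3, 4, 5, 18, 7, 13, 9, 10, 11, 12, 15, 8, 2, 17, 14, 0]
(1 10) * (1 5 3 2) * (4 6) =(1 10 5 3 2)(4 6) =[0, 10, 1, 2, 6, 3, 4, 7, 8, 9, 5]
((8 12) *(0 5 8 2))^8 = ((0 5 8 12 2))^8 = (0 12 5 2 8)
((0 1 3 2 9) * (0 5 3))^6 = (2 5)(3 9)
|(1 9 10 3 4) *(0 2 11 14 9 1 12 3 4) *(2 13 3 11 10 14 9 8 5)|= 9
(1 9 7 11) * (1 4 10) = (1 9 7 11 4 10) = [0, 9, 2, 3, 10, 5, 6, 11, 8, 7, 1, 4]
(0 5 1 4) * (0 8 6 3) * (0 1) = (0 5)(1 4 8 6 3) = [5, 4, 2, 1, 8, 0, 3, 7, 6]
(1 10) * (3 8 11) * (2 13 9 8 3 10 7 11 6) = [0, 7, 13, 3, 4, 5, 2, 11, 6, 8, 1, 10, 12, 9] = (1 7 11 10)(2 13 9 8 6)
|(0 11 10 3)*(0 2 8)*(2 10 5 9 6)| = |(0 11 5 9 6 2 8)(3 10)| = 14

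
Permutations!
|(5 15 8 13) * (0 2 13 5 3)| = 12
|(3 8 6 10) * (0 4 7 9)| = |(0 4 7 9)(3 8 6 10)| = 4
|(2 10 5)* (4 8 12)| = 3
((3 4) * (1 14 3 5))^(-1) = (1 5 4 3 14)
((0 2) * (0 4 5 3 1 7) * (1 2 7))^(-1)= (0 7)(2 3 5 4)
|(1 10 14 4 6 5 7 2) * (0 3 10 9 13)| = 12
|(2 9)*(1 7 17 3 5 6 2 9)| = 7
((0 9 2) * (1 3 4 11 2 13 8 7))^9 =(0 2 11 4 3 1 7 8 13 9)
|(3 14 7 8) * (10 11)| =|(3 14 7 8)(10 11)| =4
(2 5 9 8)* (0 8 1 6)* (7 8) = (0 7 8 2 5 9 1 6) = [7, 6, 5, 3, 4, 9, 0, 8, 2, 1]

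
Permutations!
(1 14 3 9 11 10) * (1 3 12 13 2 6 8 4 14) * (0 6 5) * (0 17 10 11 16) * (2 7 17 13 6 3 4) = [3, 1, 5, 9, 14, 13, 8, 17, 2, 16, 4, 11, 6, 7, 12, 15, 0, 10] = (0 3 9 16)(2 5 13 7 17 10 4 14 12 6 8)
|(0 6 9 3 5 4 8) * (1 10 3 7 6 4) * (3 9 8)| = 10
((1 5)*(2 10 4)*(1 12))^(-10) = ((1 5 12)(2 10 4))^(-10) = (1 12 5)(2 4 10)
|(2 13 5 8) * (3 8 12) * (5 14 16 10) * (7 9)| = |(2 13 14 16 10 5 12 3 8)(7 9)| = 18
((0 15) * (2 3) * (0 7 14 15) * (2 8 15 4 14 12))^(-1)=((2 3 8 15 7 12)(4 14))^(-1)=(2 12 7 15 8 3)(4 14)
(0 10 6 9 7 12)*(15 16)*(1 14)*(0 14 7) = [10, 7, 2, 3, 4, 5, 9, 12, 8, 0, 6, 11, 14, 13, 1, 16, 15] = (0 10 6 9)(1 7 12 14)(15 16)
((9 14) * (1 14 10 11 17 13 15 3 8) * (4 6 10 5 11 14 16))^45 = (1 6 9 17 3 16 10 5 13 8 4 14 11 15) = ((1 16 4 6 10 14 9 5 11 17 13 15 3 8))^45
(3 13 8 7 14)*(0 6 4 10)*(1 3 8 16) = (0 6 4 10)(1 3 13 16)(7 14 8) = [6, 3, 2, 13, 10, 5, 4, 14, 7, 9, 0, 11, 12, 16, 8, 15, 1]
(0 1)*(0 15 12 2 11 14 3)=(0 1 15 12 2 11 14 3)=[1, 15, 11, 0, 4, 5, 6, 7, 8, 9, 10, 14, 2, 13, 3, 12]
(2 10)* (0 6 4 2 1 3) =(0 6 4 2 10 1 3) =[6, 3, 10, 0, 2, 5, 4, 7, 8, 9, 1]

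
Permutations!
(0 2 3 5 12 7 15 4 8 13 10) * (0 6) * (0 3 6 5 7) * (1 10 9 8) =[2, 10, 6, 7, 1, 12, 3, 15, 13, 8, 5, 11, 0, 9, 14, 4] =(0 2 6 3 7 15 4 1 10 5 12)(8 13 9)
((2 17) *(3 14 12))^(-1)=(2 17)(3 12 14)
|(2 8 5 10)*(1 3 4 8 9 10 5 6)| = 15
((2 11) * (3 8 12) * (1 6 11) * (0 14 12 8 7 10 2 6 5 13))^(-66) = ((0 14 12 3 7 10 2 1 5 13)(6 11))^(-66) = (0 7 5 12 2)(1 14 10 13 3)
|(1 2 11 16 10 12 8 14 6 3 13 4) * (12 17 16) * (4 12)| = |(1 2 11 4)(3 13 12 8 14 6)(10 17 16)| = 12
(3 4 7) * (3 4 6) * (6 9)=[0, 1, 2, 9, 7, 5, 3, 4, 8, 6]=(3 9 6)(4 7)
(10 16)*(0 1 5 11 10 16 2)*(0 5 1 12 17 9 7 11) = (0 12 17 9 7 11 10 2 5) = [12, 1, 5, 3, 4, 0, 6, 11, 8, 7, 2, 10, 17, 13, 14, 15, 16, 9]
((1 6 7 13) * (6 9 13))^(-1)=(1 13 9)(6 7)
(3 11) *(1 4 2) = (1 4 2)(3 11) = [0, 4, 1, 11, 2, 5, 6, 7, 8, 9, 10, 3]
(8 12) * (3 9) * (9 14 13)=(3 14 13 9)(8 12)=[0, 1, 2, 14, 4, 5, 6, 7, 12, 3, 10, 11, 8, 9, 13]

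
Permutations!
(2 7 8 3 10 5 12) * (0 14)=(0 14)(2 7 8 3 10 5 12)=[14, 1, 7, 10, 4, 12, 6, 8, 3, 9, 5, 11, 2, 13, 0]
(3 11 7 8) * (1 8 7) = (1 8 3 11) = [0, 8, 2, 11, 4, 5, 6, 7, 3, 9, 10, 1]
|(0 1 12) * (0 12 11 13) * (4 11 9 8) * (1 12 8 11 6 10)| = 10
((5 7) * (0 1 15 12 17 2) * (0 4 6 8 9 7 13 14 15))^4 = ((0 1)(2 4 6 8 9 7 5 13 14 15 12 17))^4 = (2 9 14)(4 7 15)(5 12 6)(8 13 17)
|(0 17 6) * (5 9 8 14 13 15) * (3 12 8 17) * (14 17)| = |(0 3 12 8 17 6)(5 9 14 13 15)| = 30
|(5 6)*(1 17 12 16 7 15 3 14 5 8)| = 11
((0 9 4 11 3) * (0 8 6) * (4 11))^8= ((0 9 11 3 8 6))^8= (0 11 8)(3 6 9)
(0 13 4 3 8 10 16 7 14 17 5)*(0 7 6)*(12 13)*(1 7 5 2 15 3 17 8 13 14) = [12, 7, 15, 13, 17, 5, 0, 1, 10, 9, 16, 11, 14, 4, 8, 3, 6, 2] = (0 12 14 8 10 16 6)(1 7)(2 15 3 13 4 17)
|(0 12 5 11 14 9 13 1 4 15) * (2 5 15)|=|(0 12 15)(1 4 2 5 11 14 9 13)|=24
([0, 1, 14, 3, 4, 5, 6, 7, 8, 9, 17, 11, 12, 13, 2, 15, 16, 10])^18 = [0, 1, 2, 3, 4, 5, 6, 7, 8, 9, 10, 11, 12, 13, 14, 15, 16, 17]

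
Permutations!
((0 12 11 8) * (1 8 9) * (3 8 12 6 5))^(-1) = ((0 6 5 3 8)(1 12 11 9))^(-1) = (0 8 3 5 6)(1 9 11 12)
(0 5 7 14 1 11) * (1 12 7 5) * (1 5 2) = (0 5 2 1 11)(7 14 12) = [5, 11, 1, 3, 4, 2, 6, 14, 8, 9, 10, 0, 7, 13, 12]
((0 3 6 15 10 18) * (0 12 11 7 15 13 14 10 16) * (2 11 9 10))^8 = ((0 3 6 13 14 2 11 7 15 16)(9 10 18 12))^8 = (18)(0 15 11 14 6)(2 13 3 16 7)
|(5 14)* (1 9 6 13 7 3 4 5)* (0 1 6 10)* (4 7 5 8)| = |(0 1 9 10)(3 7)(4 8)(5 14 6 13)| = 4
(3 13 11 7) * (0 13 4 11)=[13, 1, 2, 4, 11, 5, 6, 3, 8, 9, 10, 7, 12, 0]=(0 13)(3 4 11 7)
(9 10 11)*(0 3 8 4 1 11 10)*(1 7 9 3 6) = [6, 11, 2, 8, 7, 5, 1, 9, 4, 0, 10, 3] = (0 6 1 11 3 8 4 7 9)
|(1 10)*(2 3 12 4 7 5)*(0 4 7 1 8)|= |(0 4 1 10 8)(2 3 12 7 5)|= 5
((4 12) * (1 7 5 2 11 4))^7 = ((1 7 5 2 11 4 12))^7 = (12)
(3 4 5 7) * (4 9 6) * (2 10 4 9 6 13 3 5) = [0, 1, 10, 6, 2, 7, 9, 5, 8, 13, 4, 11, 12, 3] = (2 10 4)(3 6 9 13)(5 7)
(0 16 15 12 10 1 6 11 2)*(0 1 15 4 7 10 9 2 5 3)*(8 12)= (0 16 4 7 10 15 8 12 9 2 1 6 11 5 3)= [16, 6, 1, 0, 7, 3, 11, 10, 12, 2, 15, 5, 9, 13, 14, 8, 4]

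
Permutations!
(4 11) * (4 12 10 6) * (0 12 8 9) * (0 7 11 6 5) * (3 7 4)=(0 12 10 5)(3 7 11 8 9 4 6)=[12, 1, 2, 7, 6, 0, 3, 11, 9, 4, 5, 8, 10]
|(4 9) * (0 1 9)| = |(0 1 9 4)| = 4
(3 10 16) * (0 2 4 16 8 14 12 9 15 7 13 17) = (0 2 4 16 3 10 8 14 12 9 15 7 13 17) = [2, 1, 4, 10, 16, 5, 6, 13, 14, 15, 8, 11, 9, 17, 12, 7, 3, 0]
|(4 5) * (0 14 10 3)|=4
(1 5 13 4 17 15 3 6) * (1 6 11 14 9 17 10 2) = [0, 5, 1, 11, 10, 13, 6, 7, 8, 17, 2, 14, 12, 4, 9, 3, 16, 15] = (1 5 13 4 10 2)(3 11 14 9 17 15)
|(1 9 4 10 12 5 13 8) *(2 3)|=8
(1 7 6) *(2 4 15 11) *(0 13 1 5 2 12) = [13, 7, 4, 3, 15, 2, 5, 6, 8, 9, 10, 12, 0, 1, 14, 11] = (0 13 1 7 6 5 2 4 15 11 12)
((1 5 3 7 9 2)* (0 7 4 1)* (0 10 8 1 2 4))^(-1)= ((0 7 9 4 2 10 8 1 5 3))^(-1)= (0 3 5 1 8 10 2 4 9 7)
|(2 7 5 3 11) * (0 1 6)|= |(0 1 6)(2 7 5 3 11)|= 15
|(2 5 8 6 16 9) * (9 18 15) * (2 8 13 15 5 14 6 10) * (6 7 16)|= 11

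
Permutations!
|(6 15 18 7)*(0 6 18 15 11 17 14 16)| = |(0 6 11 17 14 16)(7 18)| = 6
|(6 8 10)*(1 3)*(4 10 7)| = 10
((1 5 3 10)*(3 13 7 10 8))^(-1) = (1 10 7 13 5)(3 8)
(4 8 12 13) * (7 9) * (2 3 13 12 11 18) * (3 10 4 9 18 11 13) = (2 10 4 8 13 9 7 18) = [0, 1, 10, 3, 8, 5, 6, 18, 13, 7, 4, 11, 12, 9, 14, 15, 16, 17, 2]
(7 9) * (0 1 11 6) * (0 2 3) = (0 1 11 6 2 3)(7 9) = [1, 11, 3, 0, 4, 5, 2, 9, 8, 7, 10, 6]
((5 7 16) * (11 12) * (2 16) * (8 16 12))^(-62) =(2 12 11 8 16 5 7) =((2 12 11 8 16 5 7))^(-62)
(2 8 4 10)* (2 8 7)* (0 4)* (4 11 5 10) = (0 11 5 10 8)(2 7) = [11, 1, 7, 3, 4, 10, 6, 2, 0, 9, 8, 5]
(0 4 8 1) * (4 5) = (0 5 4 8 1) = [5, 0, 2, 3, 8, 4, 6, 7, 1]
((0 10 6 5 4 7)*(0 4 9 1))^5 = ((0 10 6 5 9 1)(4 7))^5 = (0 1 9 5 6 10)(4 7)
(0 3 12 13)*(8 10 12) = (0 3 8 10 12 13) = [3, 1, 2, 8, 4, 5, 6, 7, 10, 9, 12, 11, 13, 0]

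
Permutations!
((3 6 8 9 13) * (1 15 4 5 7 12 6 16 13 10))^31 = (1 15 4 5 7 12 6 8 9 10)(3 16 13)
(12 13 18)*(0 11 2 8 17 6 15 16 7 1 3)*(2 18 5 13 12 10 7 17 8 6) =(0 11 18 10 7 1 3)(2 6 15 16 17)(5 13) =[11, 3, 6, 0, 4, 13, 15, 1, 8, 9, 7, 18, 12, 5, 14, 16, 17, 2, 10]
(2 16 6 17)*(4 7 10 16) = (2 4 7 10 16 6 17) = [0, 1, 4, 3, 7, 5, 17, 10, 8, 9, 16, 11, 12, 13, 14, 15, 6, 2]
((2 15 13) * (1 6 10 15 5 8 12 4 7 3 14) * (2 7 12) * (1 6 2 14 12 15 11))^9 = (1 2 5 8 14 6 10 11)(3 15)(4 7)(12 13)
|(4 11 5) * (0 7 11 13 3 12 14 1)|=|(0 7 11 5 4 13 3 12 14 1)|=10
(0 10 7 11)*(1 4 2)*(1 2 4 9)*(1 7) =[10, 9, 2, 3, 4, 5, 6, 11, 8, 7, 1, 0] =(0 10 1 9 7 11)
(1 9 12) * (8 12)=(1 9 8 12)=[0, 9, 2, 3, 4, 5, 6, 7, 12, 8, 10, 11, 1]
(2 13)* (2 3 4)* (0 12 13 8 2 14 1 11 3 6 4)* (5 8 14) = (0 12 13 6 4 5 8 2 14 1 11 3) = [12, 11, 14, 0, 5, 8, 4, 7, 2, 9, 10, 3, 13, 6, 1]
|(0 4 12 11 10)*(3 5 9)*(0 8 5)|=9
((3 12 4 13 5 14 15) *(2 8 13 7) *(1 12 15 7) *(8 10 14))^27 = ((1 12 4)(2 10 14 7)(3 15)(5 8 13))^27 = (2 7 14 10)(3 15)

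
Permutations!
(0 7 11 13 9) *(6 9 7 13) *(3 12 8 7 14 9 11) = (0 13 14 9)(3 12 8 7)(6 11) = [13, 1, 2, 12, 4, 5, 11, 3, 7, 0, 10, 6, 8, 14, 9]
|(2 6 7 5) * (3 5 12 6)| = |(2 3 5)(6 7 12)| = 3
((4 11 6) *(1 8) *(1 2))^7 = (1 8 2)(4 11 6)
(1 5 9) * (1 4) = (1 5 9 4) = [0, 5, 2, 3, 1, 9, 6, 7, 8, 4]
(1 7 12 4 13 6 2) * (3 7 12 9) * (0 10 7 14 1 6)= [10, 12, 6, 14, 13, 5, 2, 9, 8, 3, 7, 11, 4, 0, 1]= (0 10 7 9 3 14 1 12 4 13)(2 6)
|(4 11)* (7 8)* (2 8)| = 6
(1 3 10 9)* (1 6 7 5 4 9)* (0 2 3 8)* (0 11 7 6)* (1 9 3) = (0 2 1 8 11 7 5 4 3 10 9) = [2, 8, 1, 10, 3, 4, 6, 5, 11, 0, 9, 7]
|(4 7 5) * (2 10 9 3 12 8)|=6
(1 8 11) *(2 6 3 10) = (1 8 11)(2 6 3 10) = [0, 8, 6, 10, 4, 5, 3, 7, 11, 9, 2, 1]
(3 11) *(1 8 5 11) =(1 8 5 11 3) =[0, 8, 2, 1, 4, 11, 6, 7, 5, 9, 10, 3]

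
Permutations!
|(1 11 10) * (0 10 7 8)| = 6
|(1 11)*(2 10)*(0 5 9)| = 6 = |(0 5 9)(1 11)(2 10)|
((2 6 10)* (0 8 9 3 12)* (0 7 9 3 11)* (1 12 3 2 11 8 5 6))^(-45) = (1 9)(2 7)(8 12)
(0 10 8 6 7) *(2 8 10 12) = (0 12 2 8 6 7) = [12, 1, 8, 3, 4, 5, 7, 0, 6, 9, 10, 11, 2]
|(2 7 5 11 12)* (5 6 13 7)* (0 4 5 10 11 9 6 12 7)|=|(0 4 5 9 6 13)(2 10 11 7 12)|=30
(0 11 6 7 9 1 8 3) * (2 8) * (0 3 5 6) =(0 11)(1 2 8 5 6 7 9) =[11, 2, 8, 3, 4, 6, 7, 9, 5, 1, 10, 0]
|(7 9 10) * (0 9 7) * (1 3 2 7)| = 12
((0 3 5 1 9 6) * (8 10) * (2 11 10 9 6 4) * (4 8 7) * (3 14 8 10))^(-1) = (0 6 1 5 3 11 2 4 7 10 9 8 14)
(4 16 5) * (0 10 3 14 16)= (0 10 3 14 16 5 4)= [10, 1, 2, 14, 0, 4, 6, 7, 8, 9, 3, 11, 12, 13, 16, 15, 5]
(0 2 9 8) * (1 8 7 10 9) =[2, 8, 1, 3, 4, 5, 6, 10, 0, 7, 9] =(0 2 1 8)(7 10 9)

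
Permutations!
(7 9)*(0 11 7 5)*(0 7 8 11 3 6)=(0 3 6)(5 7 9)(8 11)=[3, 1, 2, 6, 4, 7, 0, 9, 11, 5, 10, 8]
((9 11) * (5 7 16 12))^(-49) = ((5 7 16 12)(9 11))^(-49) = (5 12 16 7)(9 11)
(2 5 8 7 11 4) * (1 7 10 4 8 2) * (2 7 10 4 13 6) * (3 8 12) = [0, 10, 5, 8, 1, 7, 2, 11, 4, 9, 13, 12, 3, 6] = (1 10 13 6 2 5 7 11 12 3 8 4)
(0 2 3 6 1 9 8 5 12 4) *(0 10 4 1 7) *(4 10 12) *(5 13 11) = (0 2 3 6 7)(1 9 8 13 11 5 4 12) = [2, 9, 3, 6, 12, 4, 7, 0, 13, 8, 10, 5, 1, 11]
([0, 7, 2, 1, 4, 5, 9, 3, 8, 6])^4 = (9)(1 7 3)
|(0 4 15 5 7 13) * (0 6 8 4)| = |(4 15 5 7 13 6 8)| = 7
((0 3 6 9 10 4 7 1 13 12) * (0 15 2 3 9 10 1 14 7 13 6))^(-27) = ((0 9 1 6 10 4 13 12 15 2 3)(7 14))^(-27) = (0 13 9 12 1 15 6 2 10 3 4)(7 14)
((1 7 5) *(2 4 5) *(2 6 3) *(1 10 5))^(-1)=(1 4 2 3 6 7)(5 10)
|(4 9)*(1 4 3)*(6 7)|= |(1 4 9 3)(6 7)|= 4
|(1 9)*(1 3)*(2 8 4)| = 3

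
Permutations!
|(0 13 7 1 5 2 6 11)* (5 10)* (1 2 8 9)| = |(0 13 7 2 6 11)(1 10 5 8 9)| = 30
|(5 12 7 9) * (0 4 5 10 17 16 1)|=10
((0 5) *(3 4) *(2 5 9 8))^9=(0 5 2 8 9)(3 4)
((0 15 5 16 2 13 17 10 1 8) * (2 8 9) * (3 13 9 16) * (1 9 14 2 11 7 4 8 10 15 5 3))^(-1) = ((0 5 1 16 10 9 11 7 4 8)(2 14)(3 13 17 15))^(-1) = (0 8 4 7 11 9 10 16 1 5)(2 14)(3 15 17 13)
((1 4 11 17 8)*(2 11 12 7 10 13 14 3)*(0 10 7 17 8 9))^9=(0 4 2 10 12 11 13 17 8 14 9 1 3)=((0 10 13 14 3 2 11 8 1 4 12 17 9))^9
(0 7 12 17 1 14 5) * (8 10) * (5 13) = [7, 14, 2, 3, 4, 0, 6, 12, 10, 9, 8, 11, 17, 5, 13, 15, 16, 1] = (0 7 12 17 1 14 13 5)(8 10)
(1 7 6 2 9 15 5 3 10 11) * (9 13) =[0, 7, 13, 10, 4, 3, 2, 6, 8, 15, 11, 1, 12, 9, 14, 5] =(1 7 6 2 13 9 15 5 3 10 11)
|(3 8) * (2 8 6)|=|(2 8 3 6)|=4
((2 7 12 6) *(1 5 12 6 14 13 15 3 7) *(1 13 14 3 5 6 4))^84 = (1 15 7 2 12)(3 6 5 4 13)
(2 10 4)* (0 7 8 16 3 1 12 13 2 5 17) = (0 7 8 16 3 1 12 13 2 10 4 5 17) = [7, 12, 10, 1, 5, 17, 6, 8, 16, 9, 4, 11, 13, 2, 14, 15, 3, 0]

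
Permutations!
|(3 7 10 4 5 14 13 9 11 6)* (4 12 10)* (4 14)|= 14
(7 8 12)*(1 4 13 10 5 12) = [0, 4, 2, 3, 13, 12, 6, 8, 1, 9, 5, 11, 7, 10] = (1 4 13 10 5 12 7 8)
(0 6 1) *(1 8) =(0 6 8 1) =[6, 0, 2, 3, 4, 5, 8, 7, 1]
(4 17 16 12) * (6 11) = (4 17 16 12)(6 11) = [0, 1, 2, 3, 17, 5, 11, 7, 8, 9, 10, 6, 4, 13, 14, 15, 12, 16]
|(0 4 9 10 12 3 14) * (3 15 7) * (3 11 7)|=8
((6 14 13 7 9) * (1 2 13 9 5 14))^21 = (1 14 13 6 5 2 9 7)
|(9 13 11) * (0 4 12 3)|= 12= |(0 4 12 3)(9 13 11)|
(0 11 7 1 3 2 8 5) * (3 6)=(0 11 7 1 6 3 2 8 5)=[11, 6, 8, 2, 4, 0, 3, 1, 5, 9, 10, 7]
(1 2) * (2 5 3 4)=[0, 5, 1, 4, 2, 3]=(1 5 3 4 2)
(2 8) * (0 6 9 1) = [6, 0, 8, 3, 4, 5, 9, 7, 2, 1] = (0 6 9 1)(2 8)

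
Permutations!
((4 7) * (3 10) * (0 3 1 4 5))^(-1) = ((0 3 10 1 4 7 5))^(-1) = (0 5 7 4 1 10 3)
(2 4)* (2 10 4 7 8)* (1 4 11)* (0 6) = (0 6)(1 4 10 11)(2 7 8) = [6, 4, 7, 3, 10, 5, 0, 8, 2, 9, 11, 1]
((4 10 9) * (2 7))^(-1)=((2 7)(4 10 9))^(-1)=(2 7)(4 9 10)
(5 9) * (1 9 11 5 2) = (1 9 2)(5 11) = [0, 9, 1, 3, 4, 11, 6, 7, 8, 2, 10, 5]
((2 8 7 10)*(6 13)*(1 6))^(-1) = ((1 6 13)(2 8 7 10))^(-1) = (1 13 6)(2 10 7 8)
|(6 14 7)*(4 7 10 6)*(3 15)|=6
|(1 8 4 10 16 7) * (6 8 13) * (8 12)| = |(1 13 6 12 8 4 10 16 7)| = 9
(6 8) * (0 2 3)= (0 2 3)(6 8)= [2, 1, 3, 0, 4, 5, 8, 7, 6]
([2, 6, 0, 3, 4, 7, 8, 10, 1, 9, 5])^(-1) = [2, 8, 0, 3, 4, 10, 1, 5, 6, 9, 7]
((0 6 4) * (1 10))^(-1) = ((0 6 4)(1 10))^(-1) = (0 4 6)(1 10)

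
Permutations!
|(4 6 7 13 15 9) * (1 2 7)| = |(1 2 7 13 15 9 4 6)| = 8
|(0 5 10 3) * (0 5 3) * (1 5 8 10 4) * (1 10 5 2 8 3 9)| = 8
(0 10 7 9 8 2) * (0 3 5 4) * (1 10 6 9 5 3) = (0 6 9 8 2 1 10 7 5 4) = [6, 10, 1, 3, 0, 4, 9, 5, 2, 8, 7]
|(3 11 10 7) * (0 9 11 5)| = |(0 9 11 10 7 3 5)| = 7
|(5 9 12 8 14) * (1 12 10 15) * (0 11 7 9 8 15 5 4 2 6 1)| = 14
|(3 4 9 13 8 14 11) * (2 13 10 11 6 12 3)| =11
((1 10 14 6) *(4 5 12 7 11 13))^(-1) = ((1 10 14 6)(4 5 12 7 11 13))^(-1) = (1 6 14 10)(4 13 11 7 12 5)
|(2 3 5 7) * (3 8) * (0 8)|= 6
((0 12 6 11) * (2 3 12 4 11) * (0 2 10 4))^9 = (2 12 10 11 3 6 4)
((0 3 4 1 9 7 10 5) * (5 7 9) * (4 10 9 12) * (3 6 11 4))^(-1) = (0 5 1 4 11 6)(3 12 9 7 10) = ((0 6 11 4 1 5)(3 10 7 9 12))^(-1)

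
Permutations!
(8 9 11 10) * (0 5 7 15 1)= (0 5 7 15 1)(8 9 11 10)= [5, 0, 2, 3, 4, 7, 6, 15, 9, 11, 8, 10, 12, 13, 14, 1]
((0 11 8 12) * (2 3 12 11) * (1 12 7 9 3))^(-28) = (12)(3 9 7)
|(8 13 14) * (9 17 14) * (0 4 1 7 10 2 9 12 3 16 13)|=|(0 4 1 7 10 2 9 17 14 8)(3 16 13 12)|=20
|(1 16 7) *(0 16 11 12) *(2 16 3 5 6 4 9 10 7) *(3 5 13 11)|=12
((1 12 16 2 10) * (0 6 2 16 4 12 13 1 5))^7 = ((16)(0 6 2 10 5)(1 13)(4 12))^7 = (16)(0 2 5 6 10)(1 13)(4 12)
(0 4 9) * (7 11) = [4, 1, 2, 3, 9, 5, 6, 11, 8, 0, 10, 7] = (0 4 9)(7 11)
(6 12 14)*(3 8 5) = (3 8 5)(6 12 14) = [0, 1, 2, 8, 4, 3, 12, 7, 5, 9, 10, 11, 14, 13, 6]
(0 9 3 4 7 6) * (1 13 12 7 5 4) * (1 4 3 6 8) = [9, 13, 2, 4, 5, 3, 0, 8, 1, 6, 10, 11, 7, 12] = (0 9 6)(1 13 12 7 8)(3 4 5)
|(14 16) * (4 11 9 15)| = 4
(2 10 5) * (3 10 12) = (2 12 3 10 5) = [0, 1, 12, 10, 4, 2, 6, 7, 8, 9, 5, 11, 3]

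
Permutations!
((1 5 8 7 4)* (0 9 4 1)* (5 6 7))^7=((0 9 4)(1 6 7)(5 8))^7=(0 9 4)(1 6 7)(5 8)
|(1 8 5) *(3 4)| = |(1 8 5)(3 4)| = 6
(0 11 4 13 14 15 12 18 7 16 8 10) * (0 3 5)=(0 11 4 13 14 15 12 18 7 16 8 10 3 5)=[11, 1, 2, 5, 13, 0, 6, 16, 10, 9, 3, 4, 18, 14, 15, 12, 8, 17, 7]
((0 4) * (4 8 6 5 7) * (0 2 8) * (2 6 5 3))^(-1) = (2 3 6 4 7 5 8)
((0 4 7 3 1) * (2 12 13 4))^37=((0 2 12 13 4 7 3 1))^37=(0 7 12 1 4 2 3 13)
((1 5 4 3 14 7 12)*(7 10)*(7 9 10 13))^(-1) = (1 12 7 13 14 3 4 5)(9 10)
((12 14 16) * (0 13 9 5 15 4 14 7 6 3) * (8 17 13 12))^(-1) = (0 3 6 7 12)(4 15 5 9 13 17 8 16 14)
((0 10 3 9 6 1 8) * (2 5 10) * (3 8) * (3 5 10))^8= (10)(1 9 5 6 3)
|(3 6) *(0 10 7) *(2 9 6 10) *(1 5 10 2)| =|(0 1 5 10 7)(2 9 6 3)| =20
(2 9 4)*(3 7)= [0, 1, 9, 7, 2, 5, 6, 3, 8, 4]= (2 9 4)(3 7)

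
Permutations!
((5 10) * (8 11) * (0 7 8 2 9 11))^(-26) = (0 7 8)(2 9 11)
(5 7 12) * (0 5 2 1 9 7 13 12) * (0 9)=[5, 0, 1, 3, 4, 13, 6, 9, 8, 7, 10, 11, 2, 12]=(0 5 13 12 2 1)(7 9)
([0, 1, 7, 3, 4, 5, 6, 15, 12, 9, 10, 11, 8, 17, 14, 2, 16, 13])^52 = (17)(2 7 15)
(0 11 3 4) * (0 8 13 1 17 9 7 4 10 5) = (0 11 3 10 5)(1 17 9 7 4 8 13) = [11, 17, 2, 10, 8, 0, 6, 4, 13, 7, 5, 3, 12, 1, 14, 15, 16, 9]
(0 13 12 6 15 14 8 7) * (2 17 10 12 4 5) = [13, 1, 17, 3, 5, 2, 15, 0, 7, 9, 12, 11, 6, 4, 8, 14, 16, 10] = (0 13 4 5 2 17 10 12 6 15 14 8 7)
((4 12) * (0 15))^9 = ((0 15)(4 12))^9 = (0 15)(4 12)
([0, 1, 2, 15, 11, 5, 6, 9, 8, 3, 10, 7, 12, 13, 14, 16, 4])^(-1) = [0, 1, 2, 9, 16, 5, 6, 11, 8, 7, 10, 4, 12, 13, 14, 3, 15]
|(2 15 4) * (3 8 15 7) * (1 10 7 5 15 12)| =|(1 10 7 3 8 12)(2 5 15 4)| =12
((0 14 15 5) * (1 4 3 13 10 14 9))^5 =(0 13)(1 14)(3 5)(4 15)(9 10)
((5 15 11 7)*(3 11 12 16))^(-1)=(3 16 12 15 5 7 11)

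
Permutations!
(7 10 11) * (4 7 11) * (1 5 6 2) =(11)(1 5 6 2)(4 7 10) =[0, 5, 1, 3, 7, 6, 2, 10, 8, 9, 4, 11]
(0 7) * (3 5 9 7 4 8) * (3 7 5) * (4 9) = (0 9 5 4 8 7) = [9, 1, 2, 3, 8, 4, 6, 0, 7, 5]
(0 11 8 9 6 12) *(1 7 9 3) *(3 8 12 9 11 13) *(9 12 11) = (0 13 3 1 7 9 6 12) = [13, 7, 2, 1, 4, 5, 12, 9, 8, 6, 10, 11, 0, 3]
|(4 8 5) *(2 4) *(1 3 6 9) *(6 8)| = 8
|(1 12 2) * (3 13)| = |(1 12 2)(3 13)| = 6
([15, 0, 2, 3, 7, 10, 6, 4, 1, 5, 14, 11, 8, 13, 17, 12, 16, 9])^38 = [8, 12, 2, 3, 4, 17, 6, 7, 15, 14, 9, 11, 0, 13, 5, 1, 16, 10]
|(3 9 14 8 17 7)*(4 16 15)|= 6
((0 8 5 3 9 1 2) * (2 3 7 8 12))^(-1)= (0 2 12)(1 9 3)(5 8 7)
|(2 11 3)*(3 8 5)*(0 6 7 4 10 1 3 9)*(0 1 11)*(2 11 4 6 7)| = |(0 7 6 2)(1 3 11 8 5 9)(4 10)| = 12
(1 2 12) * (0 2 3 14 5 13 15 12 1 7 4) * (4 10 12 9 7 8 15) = [2, 3, 1, 14, 0, 13, 6, 10, 15, 7, 12, 11, 8, 4, 5, 9] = (0 2 1 3 14 5 13 4)(7 10 12 8 15 9)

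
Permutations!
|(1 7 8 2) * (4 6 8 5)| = |(1 7 5 4 6 8 2)| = 7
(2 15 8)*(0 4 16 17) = (0 4 16 17)(2 15 8) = [4, 1, 15, 3, 16, 5, 6, 7, 2, 9, 10, 11, 12, 13, 14, 8, 17, 0]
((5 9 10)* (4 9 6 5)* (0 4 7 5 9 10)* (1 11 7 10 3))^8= ((0 4 3 1 11 7 5 6 9))^8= (0 9 6 5 7 11 1 3 4)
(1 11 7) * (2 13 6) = (1 11 7)(2 13 6) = [0, 11, 13, 3, 4, 5, 2, 1, 8, 9, 10, 7, 12, 6]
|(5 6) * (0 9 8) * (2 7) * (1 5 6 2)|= 12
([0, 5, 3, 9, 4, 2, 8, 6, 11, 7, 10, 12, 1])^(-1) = [0, 12, 5, 2, 4, 1, 7, 9, 6, 3, 10, 8, 11]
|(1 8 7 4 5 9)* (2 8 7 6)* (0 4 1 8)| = |(0 4 5 9 8 6 2)(1 7)| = 14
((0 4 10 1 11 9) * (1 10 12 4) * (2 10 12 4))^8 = (2 12 10)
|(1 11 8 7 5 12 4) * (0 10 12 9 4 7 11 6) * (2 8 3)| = 36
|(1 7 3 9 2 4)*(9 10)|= 7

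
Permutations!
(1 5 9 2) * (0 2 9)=(9)(0 2 1 5)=[2, 5, 1, 3, 4, 0, 6, 7, 8, 9]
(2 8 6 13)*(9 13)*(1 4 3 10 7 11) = (1 4 3 10 7 11)(2 8 6 9 13) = [0, 4, 8, 10, 3, 5, 9, 11, 6, 13, 7, 1, 12, 2]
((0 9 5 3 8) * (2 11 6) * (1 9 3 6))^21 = ((0 3 8)(1 9 5 6 2 11))^21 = (1 6)(2 9)(5 11)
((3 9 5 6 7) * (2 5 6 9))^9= ((2 5 9 6 7 3))^9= (2 6)(3 9)(5 7)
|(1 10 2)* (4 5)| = 6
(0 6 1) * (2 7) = [6, 0, 7, 3, 4, 5, 1, 2] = (0 6 1)(2 7)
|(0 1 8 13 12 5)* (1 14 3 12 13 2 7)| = 20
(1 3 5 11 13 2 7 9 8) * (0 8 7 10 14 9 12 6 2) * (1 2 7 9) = (0 8 2 10 14 1 3 5 11 13)(6 7 12) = [8, 3, 10, 5, 4, 11, 7, 12, 2, 9, 14, 13, 6, 0, 1]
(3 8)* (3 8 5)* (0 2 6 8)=(0 2 6 8)(3 5)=[2, 1, 6, 5, 4, 3, 8, 7, 0]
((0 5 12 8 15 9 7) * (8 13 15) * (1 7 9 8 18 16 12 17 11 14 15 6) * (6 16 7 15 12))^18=(0 14 6 18 17 13 15)(1 7 11 16 8 5 12)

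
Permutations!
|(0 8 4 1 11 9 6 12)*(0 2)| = 9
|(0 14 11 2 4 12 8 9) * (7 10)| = 8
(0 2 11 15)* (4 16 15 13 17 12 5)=(0 2 11 13 17 12 5 4 16 15)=[2, 1, 11, 3, 16, 4, 6, 7, 8, 9, 10, 13, 5, 17, 14, 0, 15, 12]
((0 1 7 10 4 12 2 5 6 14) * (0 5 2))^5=(0 12 4 10 7 1)(5 14 6)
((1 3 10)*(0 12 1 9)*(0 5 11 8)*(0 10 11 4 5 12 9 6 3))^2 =((0 9 12 1)(3 11 8 10 6)(4 5))^2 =(0 12)(1 9)(3 8 6 11 10)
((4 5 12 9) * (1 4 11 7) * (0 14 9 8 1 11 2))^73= (0 14 9 2)(1 12 4 8 5)(7 11)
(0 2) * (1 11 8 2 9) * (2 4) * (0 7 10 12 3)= (0 9 1 11 8 4 2 7 10 12 3)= [9, 11, 7, 0, 2, 5, 6, 10, 4, 1, 12, 8, 3]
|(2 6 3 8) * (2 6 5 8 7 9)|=|(2 5 8 6 3 7 9)|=7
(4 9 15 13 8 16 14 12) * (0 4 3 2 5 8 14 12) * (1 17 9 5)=(0 4 5 8 16 12 3 2 1 17 9 15 13 14)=[4, 17, 1, 2, 5, 8, 6, 7, 16, 15, 10, 11, 3, 14, 0, 13, 12, 9]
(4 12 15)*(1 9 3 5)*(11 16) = (1 9 3 5)(4 12 15)(11 16) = [0, 9, 2, 5, 12, 1, 6, 7, 8, 3, 10, 16, 15, 13, 14, 4, 11]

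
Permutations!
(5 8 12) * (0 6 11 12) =[6, 1, 2, 3, 4, 8, 11, 7, 0, 9, 10, 12, 5] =(0 6 11 12 5 8)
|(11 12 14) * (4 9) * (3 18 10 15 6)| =30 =|(3 18 10 15 6)(4 9)(11 12 14)|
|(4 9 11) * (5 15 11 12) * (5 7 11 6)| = |(4 9 12 7 11)(5 15 6)| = 15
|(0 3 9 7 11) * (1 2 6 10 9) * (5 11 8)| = |(0 3 1 2 6 10 9 7 8 5 11)| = 11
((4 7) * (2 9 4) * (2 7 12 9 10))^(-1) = ((2 10)(4 12 9))^(-1) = (2 10)(4 9 12)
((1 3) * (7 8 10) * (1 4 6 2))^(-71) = (1 2 6 4 3)(7 8 10)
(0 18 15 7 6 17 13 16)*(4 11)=(0 18 15 7 6 17 13 16)(4 11)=[18, 1, 2, 3, 11, 5, 17, 6, 8, 9, 10, 4, 12, 16, 14, 7, 0, 13, 15]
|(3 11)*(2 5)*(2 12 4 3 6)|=7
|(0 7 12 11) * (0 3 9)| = 6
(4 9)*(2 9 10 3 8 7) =(2 9 4 10 3 8 7) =[0, 1, 9, 8, 10, 5, 6, 2, 7, 4, 3]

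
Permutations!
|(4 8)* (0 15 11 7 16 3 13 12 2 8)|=11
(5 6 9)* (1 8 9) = (1 8 9 5 6) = [0, 8, 2, 3, 4, 6, 1, 7, 9, 5]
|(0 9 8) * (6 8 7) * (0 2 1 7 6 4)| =8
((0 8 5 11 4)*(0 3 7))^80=((0 8 5 11 4 3 7))^80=(0 11 7 5 3 8 4)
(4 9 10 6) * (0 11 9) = (0 11 9 10 6 4) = [11, 1, 2, 3, 0, 5, 4, 7, 8, 10, 6, 9]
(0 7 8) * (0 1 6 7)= (1 6 7 8)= [0, 6, 2, 3, 4, 5, 7, 8, 1]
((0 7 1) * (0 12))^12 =((0 7 1 12))^12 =(12)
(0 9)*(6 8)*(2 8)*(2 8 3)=[9, 1, 3, 2, 4, 5, 8, 7, 6, 0]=(0 9)(2 3)(6 8)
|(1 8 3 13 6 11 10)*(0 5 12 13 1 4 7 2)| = 30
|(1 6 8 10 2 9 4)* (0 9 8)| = 15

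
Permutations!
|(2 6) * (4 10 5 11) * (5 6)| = 6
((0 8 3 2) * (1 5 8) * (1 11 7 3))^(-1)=((0 11 7 3 2)(1 5 8))^(-1)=(0 2 3 7 11)(1 8 5)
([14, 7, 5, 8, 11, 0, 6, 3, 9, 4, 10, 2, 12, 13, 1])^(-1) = (0 5 2 11 4 9 8 3 7 1 14)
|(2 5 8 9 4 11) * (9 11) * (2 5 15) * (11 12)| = 4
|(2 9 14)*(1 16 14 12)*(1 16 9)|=6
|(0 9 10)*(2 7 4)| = 3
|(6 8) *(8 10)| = 3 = |(6 10 8)|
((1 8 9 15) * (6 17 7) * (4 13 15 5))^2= ((1 8 9 5 4 13 15)(6 17 7))^2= (1 9 4 15 8 5 13)(6 7 17)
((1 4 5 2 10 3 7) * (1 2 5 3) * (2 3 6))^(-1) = (1 10 2 6 4)(3 7)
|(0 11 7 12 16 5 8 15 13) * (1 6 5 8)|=|(0 11 7 12 16 8 15 13)(1 6 5)|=24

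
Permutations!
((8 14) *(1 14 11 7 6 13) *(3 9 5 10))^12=(1 6 11 14 13 7 8)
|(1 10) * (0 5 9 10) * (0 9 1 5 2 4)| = |(0 2 4)(1 9 10 5)| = 12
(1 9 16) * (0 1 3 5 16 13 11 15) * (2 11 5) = (0 1 9 13 5 16 3 2 11 15) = [1, 9, 11, 2, 4, 16, 6, 7, 8, 13, 10, 15, 12, 5, 14, 0, 3]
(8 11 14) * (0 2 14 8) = [2, 1, 14, 3, 4, 5, 6, 7, 11, 9, 10, 8, 12, 13, 0] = (0 2 14)(8 11)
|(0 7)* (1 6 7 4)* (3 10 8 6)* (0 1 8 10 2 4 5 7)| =|(10)(0 5 7 1 3 2 4 8 6)| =9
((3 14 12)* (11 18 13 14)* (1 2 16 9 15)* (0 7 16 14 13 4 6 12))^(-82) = (0 2 15 16)(1 9 7 14)(3 18 6)(4 12 11)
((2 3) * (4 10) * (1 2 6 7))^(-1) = (1 7 6 3 2)(4 10) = ((1 2 3 6 7)(4 10))^(-1)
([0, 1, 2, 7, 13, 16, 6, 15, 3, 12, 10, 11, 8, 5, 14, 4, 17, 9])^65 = [0, 1, 2, 8, 15, 13, 6, 3, 12, 17, 10, 11, 9, 4, 14, 7, 5, 16]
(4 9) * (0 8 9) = (0 8 9 4) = [8, 1, 2, 3, 0, 5, 6, 7, 9, 4]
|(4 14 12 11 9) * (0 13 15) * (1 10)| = 30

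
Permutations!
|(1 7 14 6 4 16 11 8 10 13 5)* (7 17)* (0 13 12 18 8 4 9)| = 36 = |(0 13 5 1 17 7 14 6 9)(4 16 11)(8 10 12 18)|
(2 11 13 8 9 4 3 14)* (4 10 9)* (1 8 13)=(1 8 4 3 14 2 11)(9 10)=[0, 8, 11, 14, 3, 5, 6, 7, 4, 10, 9, 1, 12, 13, 2]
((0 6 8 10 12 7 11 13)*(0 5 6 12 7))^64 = ((0 12)(5 6 8 10 7 11 13))^64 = (5 6 8 10 7 11 13)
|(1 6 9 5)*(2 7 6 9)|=|(1 9 5)(2 7 6)|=3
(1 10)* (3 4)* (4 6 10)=(1 4 3 6 10)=[0, 4, 2, 6, 3, 5, 10, 7, 8, 9, 1]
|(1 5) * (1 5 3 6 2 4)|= 5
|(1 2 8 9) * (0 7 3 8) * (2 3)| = 12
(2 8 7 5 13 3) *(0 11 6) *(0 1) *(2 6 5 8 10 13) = [11, 0, 10, 6, 4, 2, 1, 8, 7, 9, 13, 5, 12, 3] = (0 11 5 2 10 13 3 6 1)(7 8)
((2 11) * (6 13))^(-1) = (2 11)(6 13)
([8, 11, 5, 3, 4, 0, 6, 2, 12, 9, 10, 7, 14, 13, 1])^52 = [2, 12, 11, 3, 4, 7, 6, 1, 5, 9, 10, 14, 0, 13, 8]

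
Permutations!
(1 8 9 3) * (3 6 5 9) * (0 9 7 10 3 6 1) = (0 9 1 8 6 5 7 10 3) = [9, 8, 2, 0, 4, 7, 5, 10, 6, 1, 3]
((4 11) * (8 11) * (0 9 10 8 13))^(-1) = (0 13 4 11 8 10 9)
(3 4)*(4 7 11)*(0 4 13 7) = (0 4 3)(7 11 13) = [4, 1, 2, 0, 3, 5, 6, 11, 8, 9, 10, 13, 12, 7]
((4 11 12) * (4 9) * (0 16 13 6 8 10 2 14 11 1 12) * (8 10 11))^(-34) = (0 13 10 14 11 16 6 2 8)(1 9)(4 12)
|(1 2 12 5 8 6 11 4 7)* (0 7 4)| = |(0 7 1 2 12 5 8 6 11)| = 9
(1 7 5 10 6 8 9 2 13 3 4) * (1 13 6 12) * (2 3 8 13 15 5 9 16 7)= [0, 2, 6, 4, 15, 10, 13, 9, 16, 3, 12, 11, 1, 8, 14, 5, 7]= (1 2 6 13 8 16 7 9 3 4 15 5 10 12)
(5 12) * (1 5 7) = (1 5 12 7) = [0, 5, 2, 3, 4, 12, 6, 1, 8, 9, 10, 11, 7]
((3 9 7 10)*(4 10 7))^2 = (3 4)(9 10)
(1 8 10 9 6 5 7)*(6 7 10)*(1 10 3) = (1 8 6 5 3)(7 10 9) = [0, 8, 2, 1, 4, 3, 5, 10, 6, 7, 9]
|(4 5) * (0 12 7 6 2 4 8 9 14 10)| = |(0 12 7 6 2 4 5 8 9 14 10)| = 11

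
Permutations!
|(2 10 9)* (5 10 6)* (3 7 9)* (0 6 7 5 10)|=15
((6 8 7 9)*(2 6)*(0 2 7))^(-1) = (0 8 6 2)(7 9)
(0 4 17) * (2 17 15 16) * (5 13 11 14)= [4, 1, 17, 3, 15, 13, 6, 7, 8, 9, 10, 14, 12, 11, 5, 16, 2, 0]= (0 4 15 16 2 17)(5 13 11 14)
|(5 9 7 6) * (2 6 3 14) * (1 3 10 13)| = |(1 3 14 2 6 5 9 7 10 13)| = 10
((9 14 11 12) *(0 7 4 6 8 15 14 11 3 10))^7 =((0 7 4 6 8 15 14 3 10)(9 11 12))^7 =(0 3 15 6 7 10 14 8 4)(9 11 12)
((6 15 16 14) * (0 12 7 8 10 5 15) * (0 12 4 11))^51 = (5 7 14)(6 15 8)(10 12 16)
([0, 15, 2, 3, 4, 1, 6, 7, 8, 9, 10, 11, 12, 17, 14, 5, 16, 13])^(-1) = [0, 5, 2, 3, 4, 15, 6, 7, 8, 9, 10, 11, 12, 17, 14, 1, 16, 13]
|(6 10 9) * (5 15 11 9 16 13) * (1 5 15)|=14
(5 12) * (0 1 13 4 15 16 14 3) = (0 1 13 4 15 16 14 3)(5 12) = [1, 13, 2, 0, 15, 12, 6, 7, 8, 9, 10, 11, 5, 4, 3, 16, 14]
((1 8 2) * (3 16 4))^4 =(1 8 2)(3 16 4)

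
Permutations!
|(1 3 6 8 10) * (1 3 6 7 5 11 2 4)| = 10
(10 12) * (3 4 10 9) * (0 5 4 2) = (0 5 4 10 12 9 3 2) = [5, 1, 0, 2, 10, 4, 6, 7, 8, 3, 12, 11, 9]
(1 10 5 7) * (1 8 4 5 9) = [0, 10, 2, 3, 5, 7, 6, 8, 4, 1, 9] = (1 10 9)(4 5 7 8)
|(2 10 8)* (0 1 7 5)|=|(0 1 7 5)(2 10 8)|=12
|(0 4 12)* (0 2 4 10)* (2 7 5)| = |(0 10)(2 4 12 7 5)| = 10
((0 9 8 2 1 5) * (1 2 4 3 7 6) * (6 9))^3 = (0 5 1 6)(3 8 7 4 9)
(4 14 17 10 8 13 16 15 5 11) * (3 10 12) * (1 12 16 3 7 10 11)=(1 12 7 10 8 13 3 11 4 14 17 16 15 5)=[0, 12, 2, 11, 14, 1, 6, 10, 13, 9, 8, 4, 7, 3, 17, 5, 15, 16]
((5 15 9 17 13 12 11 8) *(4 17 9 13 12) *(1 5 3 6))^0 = (17)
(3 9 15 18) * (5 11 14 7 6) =(3 9 15 18)(5 11 14 7 6) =[0, 1, 2, 9, 4, 11, 5, 6, 8, 15, 10, 14, 12, 13, 7, 18, 16, 17, 3]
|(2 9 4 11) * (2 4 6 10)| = 4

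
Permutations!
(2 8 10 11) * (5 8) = (2 5 8 10 11) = [0, 1, 5, 3, 4, 8, 6, 7, 10, 9, 11, 2]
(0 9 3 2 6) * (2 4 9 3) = [3, 1, 6, 4, 9, 5, 0, 7, 8, 2] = (0 3 4 9 2 6)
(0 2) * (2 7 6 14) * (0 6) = (0 7)(2 6 14) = [7, 1, 6, 3, 4, 5, 14, 0, 8, 9, 10, 11, 12, 13, 2]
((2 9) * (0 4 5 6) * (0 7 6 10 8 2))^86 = (0 5 8 9 4 10 2) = ((0 4 5 10 8 2 9)(6 7))^86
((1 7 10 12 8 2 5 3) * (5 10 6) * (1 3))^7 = ((1 7 6 5)(2 10 12 8))^7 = (1 5 6 7)(2 8 12 10)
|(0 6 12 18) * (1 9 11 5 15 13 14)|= 28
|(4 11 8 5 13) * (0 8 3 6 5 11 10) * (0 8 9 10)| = |(0 9 10 8 11 3 6 5 13 4)| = 10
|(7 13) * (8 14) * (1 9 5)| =|(1 9 5)(7 13)(8 14)| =6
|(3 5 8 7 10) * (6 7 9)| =|(3 5 8 9 6 7 10)| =7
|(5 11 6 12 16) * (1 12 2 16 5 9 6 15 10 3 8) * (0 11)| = 36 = |(0 11 15 10 3 8 1 12 5)(2 16 9 6)|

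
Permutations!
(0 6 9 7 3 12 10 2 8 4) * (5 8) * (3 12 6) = (0 3 6 9 7 12 10 2 5 8 4) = [3, 1, 5, 6, 0, 8, 9, 12, 4, 7, 2, 11, 10]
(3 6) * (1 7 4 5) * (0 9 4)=[9, 7, 2, 6, 5, 1, 3, 0, 8, 4]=(0 9 4 5 1 7)(3 6)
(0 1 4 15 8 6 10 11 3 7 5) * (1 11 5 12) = (0 11 3 7 12 1 4 15 8 6 10 5) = [11, 4, 2, 7, 15, 0, 10, 12, 6, 9, 5, 3, 1, 13, 14, 8]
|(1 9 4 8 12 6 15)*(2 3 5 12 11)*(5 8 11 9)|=30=|(1 5 12 6 15)(2 3 8 9 4 11)|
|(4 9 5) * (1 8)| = |(1 8)(4 9 5)| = 6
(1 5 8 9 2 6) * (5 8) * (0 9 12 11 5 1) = (0 9 2 6)(1 8 12 11 5) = [9, 8, 6, 3, 4, 1, 0, 7, 12, 2, 10, 5, 11]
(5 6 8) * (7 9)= (5 6 8)(7 9)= [0, 1, 2, 3, 4, 6, 8, 9, 5, 7]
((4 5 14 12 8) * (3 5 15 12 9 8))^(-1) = (3 12 15 4 8 9 14 5)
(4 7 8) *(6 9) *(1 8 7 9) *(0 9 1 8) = [9, 0, 2, 3, 1, 5, 8, 7, 4, 6] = (0 9 6 8 4 1)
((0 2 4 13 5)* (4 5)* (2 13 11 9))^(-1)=(0 5 2 9 11 4 13)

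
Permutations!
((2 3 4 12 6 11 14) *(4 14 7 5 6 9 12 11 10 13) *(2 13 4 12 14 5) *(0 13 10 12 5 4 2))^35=((0 13 5 6 12 9 14 10 2 3 4 11 7))^35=(0 3 9 13 4 14 5 11 10 6 7 2 12)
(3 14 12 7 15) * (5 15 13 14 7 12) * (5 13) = (3 7 5 15)(13 14) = [0, 1, 2, 7, 4, 15, 6, 5, 8, 9, 10, 11, 12, 14, 13, 3]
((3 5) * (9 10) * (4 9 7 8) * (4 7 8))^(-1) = ((3 5)(4 9 10 8 7))^(-1) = (3 5)(4 7 8 10 9)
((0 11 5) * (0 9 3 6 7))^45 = (0 9 7 5 6 11 3)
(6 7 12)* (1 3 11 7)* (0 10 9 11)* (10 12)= (0 12 6 1 3)(7 10 9 11)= [12, 3, 2, 0, 4, 5, 1, 10, 8, 11, 9, 7, 6]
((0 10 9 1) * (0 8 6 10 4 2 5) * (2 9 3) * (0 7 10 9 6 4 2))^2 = ((0 2 5 7 10 3)(1 8 4 6 9))^2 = (0 5 10)(1 4 9 8 6)(2 7 3)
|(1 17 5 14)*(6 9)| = |(1 17 5 14)(6 9)| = 4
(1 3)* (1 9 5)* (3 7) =(1 7 3 9 5) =[0, 7, 2, 9, 4, 1, 6, 3, 8, 5]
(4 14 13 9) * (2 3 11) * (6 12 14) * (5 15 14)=(2 3 11)(4 6 12 5 15 14 13 9)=[0, 1, 3, 11, 6, 15, 12, 7, 8, 4, 10, 2, 5, 9, 13, 14]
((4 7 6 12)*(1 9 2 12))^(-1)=(1 6 7 4 12 2 9)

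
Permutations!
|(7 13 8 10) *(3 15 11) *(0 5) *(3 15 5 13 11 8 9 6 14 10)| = |(0 13 9 6 14 10 7 11 15 8 3 5)| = 12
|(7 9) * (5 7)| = 3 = |(5 7 9)|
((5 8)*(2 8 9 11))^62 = ((2 8 5 9 11))^62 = (2 5 11 8 9)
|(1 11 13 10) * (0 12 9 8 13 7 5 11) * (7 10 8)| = |(0 12 9 7 5 11 10 1)(8 13)| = 8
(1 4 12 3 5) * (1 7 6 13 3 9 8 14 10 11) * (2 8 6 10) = (1 4 12 9 6 13 3 5 7 10 11)(2 8 14) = [0, 4, 8, 5, 12, 7, 13, 10, 14, 6, 11, 1, 9, 3, 2]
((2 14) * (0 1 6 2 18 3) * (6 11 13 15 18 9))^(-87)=(0 15 1 18 11 3 13)(2 14 9 6)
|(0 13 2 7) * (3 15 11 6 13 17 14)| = |(0 17 14 3 15 11 6 13 2 7)| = 10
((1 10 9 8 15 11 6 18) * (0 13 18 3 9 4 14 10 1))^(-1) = (0 18 13)(3 6 11 15 8 9)(4 10 14)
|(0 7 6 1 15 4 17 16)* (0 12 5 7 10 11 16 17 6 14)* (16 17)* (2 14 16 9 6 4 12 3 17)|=10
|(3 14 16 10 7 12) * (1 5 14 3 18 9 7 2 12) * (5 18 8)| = 28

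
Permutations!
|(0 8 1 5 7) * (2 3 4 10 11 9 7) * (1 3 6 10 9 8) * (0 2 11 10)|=|(0 1 5 11 8 3 4 9 7 2 6)|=11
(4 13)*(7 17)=(4 13)(7 17)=[0, 1, 2, 3, 13, 5, 6, 17, 8, 9, 10, 11, 12, 4, 14, 15, 16, 7]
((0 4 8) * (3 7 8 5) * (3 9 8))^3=((0 4 5 9 8)(3 7))^3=(0 9 4 8 5)(3 7)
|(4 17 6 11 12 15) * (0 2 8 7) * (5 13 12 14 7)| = 13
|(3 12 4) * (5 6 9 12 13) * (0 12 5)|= |(0 12 4 3 13)(5 6 9)|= 15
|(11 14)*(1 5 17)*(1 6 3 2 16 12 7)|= 18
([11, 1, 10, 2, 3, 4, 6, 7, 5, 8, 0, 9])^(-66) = [3, 1, 5, 8, 9, 11, 6, 7, 0, 10, 4, 2]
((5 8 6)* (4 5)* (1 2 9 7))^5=(1 2 9 7)(4 5 8 6)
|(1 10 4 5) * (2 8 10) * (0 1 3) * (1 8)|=|(0 8 10 4 5 3)(1 2)|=6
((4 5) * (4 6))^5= (4 6 5)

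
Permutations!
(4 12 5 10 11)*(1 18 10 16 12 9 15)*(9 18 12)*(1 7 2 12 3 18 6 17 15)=(1 3 18 10 11 4 6 17 15 7 2 12 5 16 9)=[0, 3, 12, 18, 6, 16, 17, 2, 8, 1, 11, 4, 5, 13, 14, 7, 9, 15, 10]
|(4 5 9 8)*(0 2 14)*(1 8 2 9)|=4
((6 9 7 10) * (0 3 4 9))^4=(0 7 3 10 4 6 9)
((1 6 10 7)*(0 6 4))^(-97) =((0 6 10 7 1 4))^(-97) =(0 4 1 7 10 6)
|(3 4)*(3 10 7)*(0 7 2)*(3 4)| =5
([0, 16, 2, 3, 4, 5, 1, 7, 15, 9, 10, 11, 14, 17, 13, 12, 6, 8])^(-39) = (8 14)(12 17)(13 15)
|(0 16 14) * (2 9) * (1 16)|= 4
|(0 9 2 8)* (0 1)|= 5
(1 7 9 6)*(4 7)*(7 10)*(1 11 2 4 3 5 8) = [0, 3, 4, 5, 10, 8, 11, 9, 1, 6, 7, 2] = (1 3 5 8)(2 4 10 7 9 6 11)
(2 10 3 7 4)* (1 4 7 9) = (1 4 2 10 3 9) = [0, 4, 10, 9, 2, 5, 6, 7, 8, 1, 3]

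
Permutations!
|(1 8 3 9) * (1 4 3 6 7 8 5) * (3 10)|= |(1 5)(3 9 4 10)(6 7 8)|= 12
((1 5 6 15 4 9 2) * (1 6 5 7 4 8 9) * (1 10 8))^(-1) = ((1 7 4 10 8 9 2 6 15))^(-1) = (1 15 6 2 9 8 10 4 7)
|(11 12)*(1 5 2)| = |(1 5 2)(11 12)| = 6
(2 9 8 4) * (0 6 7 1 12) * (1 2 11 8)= (0 6 7 2 9 1 12)(4 11 8)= [6, 12, 9, 3, 11, 5, 7, 2, 4, 1, 10, 8, 0]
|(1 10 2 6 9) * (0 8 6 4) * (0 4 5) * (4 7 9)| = 10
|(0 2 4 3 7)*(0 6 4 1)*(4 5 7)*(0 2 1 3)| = |(0 1 2 3 4)(5 7 6)| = 15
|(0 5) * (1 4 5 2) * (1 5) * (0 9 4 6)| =|(0 2 5 9 4 1 6)| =7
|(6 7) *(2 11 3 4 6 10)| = 7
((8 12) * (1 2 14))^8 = (1 14 2)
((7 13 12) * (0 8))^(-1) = ((0 8)(7 13 12))^(-1) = (0 8)(7 12 13)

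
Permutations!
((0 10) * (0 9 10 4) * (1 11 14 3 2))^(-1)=((0 4)(1 11 14 3 2)(9 10))^(-1)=(0 4)(1 2 3 14 11)(9 10)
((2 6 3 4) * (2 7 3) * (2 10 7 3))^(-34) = ((2 6 10 7)(3 4))^(-34) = (2 10)(6 7)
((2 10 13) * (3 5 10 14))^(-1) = ((2 14 3 5 10 13))^(-1) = (2 13 10 5 3 14)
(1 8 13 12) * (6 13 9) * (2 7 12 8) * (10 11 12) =[0, 2, 7, 3, 4, 5, 13, 10, 9, 6, 11, 12, 1, 8] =(1 2 7 10 11 12)(6 13 8 9)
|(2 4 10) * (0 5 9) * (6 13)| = 6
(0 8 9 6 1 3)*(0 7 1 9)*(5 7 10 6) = (0 8)(1 3 10 6 9 5 7) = [8, 3, 2, 10, 4, 7, 9, 1, 0, 5, 6]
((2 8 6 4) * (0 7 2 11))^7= ((0 7 2 8 6 4 11))^7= (11)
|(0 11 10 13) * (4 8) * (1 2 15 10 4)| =9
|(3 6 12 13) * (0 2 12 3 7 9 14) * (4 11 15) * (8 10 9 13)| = 42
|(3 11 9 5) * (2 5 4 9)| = 4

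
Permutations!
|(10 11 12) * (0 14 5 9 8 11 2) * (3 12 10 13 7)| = |(0 14 5 9 8 11 10 2)(3 12 13 7)| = 8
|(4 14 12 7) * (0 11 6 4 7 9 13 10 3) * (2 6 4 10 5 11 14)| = |(0 14 12 9 13 5 11 4 2 6 10 3)| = 12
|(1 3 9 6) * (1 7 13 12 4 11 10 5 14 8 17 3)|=13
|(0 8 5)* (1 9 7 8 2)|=7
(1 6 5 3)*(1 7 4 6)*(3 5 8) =(3 7 4 6 8) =[0, 1, 2, 7, 6, 5, 8, 4, 3]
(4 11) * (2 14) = [0, 1, 14, 3, 11, 5, 6, 7, 8, 9, 10, 4, 12, 13, 2] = (2 14)(4 11)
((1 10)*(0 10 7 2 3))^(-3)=(0 7)(1 3)(2 10)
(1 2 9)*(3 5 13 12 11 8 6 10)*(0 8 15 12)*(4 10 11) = [8, 2, 9, 5, 10, 13, 11, 7, 6, 1, 3, 15, 4, 0, 14, 12] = (0 8 6 11 15 12 4 10 3 5 13)(1 2 9)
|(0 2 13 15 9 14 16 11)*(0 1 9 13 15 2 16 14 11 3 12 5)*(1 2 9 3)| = |(0 16 1 3 12 5)(2 15 13 9 11)| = 30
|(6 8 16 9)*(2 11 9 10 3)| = 8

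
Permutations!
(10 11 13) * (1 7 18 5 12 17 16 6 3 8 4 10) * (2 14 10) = [0, 7, 14, 8, 2, 12, 3, 18, 4, 9, 11, 13, 17, 1, 10, 15, 6, 16, 5] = (1 7 18 5 12 17 16 6 3 8 4 2 14 10 11 13)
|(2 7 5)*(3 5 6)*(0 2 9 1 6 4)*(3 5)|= 4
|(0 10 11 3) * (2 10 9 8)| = 7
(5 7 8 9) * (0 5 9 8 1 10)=(0 5 7 1 10)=[5, 10, 2, 3, 4, 7, 6, 1, 8, 9, 0]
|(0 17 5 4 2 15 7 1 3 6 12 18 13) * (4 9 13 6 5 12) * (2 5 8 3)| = |(0 17 12 18 6 4 5 9 13)(1 2 15 7)(3 8)| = 36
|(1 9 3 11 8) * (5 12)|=10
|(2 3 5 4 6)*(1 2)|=6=|(1 2 3 5 4 6)|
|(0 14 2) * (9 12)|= 6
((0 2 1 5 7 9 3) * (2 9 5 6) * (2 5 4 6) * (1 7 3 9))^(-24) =(9)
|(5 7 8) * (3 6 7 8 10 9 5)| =|(3 6 7 10 9 5 8)| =7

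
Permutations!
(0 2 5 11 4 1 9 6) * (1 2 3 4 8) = (0 3 4 2 5 11 8 1 9 6) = [3, 9, 5, 4, 2, 11, 0, 7, 1, 6, 10, 8]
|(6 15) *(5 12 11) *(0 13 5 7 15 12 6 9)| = |(0 13 5 6 12 11 7 15 9)| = 9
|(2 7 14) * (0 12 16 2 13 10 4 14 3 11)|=28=|(0 12 16 2 7 3 11)(4 14 13 10)|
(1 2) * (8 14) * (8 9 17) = [0, 2, 1, 3, 4, 5, 6, 7, 14, 17, 10, 11, 12, 13, 9, 15, 16, 8] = (1 2)(8 14 9 17)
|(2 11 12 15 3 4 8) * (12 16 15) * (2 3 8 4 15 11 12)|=6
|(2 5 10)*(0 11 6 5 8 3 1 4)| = 10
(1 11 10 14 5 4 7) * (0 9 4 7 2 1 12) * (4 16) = (0 9 16 4 2 1 11 10 14 5 7 12) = [9, 11, 1, 3, 2, 7, 6, 12, 8, 16, 14, 10, 0, 13, 5, 15, 4]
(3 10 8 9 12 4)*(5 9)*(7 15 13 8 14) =[0, 1, 2, 10, 3, 9, 6, 15, 5, 12, 14, 11, 4, 8, 7, 13] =(3 10 14 7 15 13 8 5 9 12 4)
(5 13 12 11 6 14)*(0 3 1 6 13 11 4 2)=(0 3 1 6 14 5 11 13 12 4 2)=[3, 6, 0, 1, 2, 11, 14, 7, 8, 9, 10, 13, 4, 12, 5]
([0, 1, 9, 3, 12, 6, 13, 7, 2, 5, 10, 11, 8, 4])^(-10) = [0, 1, 12, 3, 6, 2, 9, 7, 4, 8, 10, 11, 13, 5]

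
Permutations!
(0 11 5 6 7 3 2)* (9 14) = (0 11 5 6 7 3 2)(9 14) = [11, 1, 0, 2, 4, 6, 7, 3, 8, 14, 10, 5, 12, 13, 9]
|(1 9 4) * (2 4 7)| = |(1 9 7 2 4)| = 5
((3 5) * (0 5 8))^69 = ((0 5 3 8))^69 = (0 5 3 8)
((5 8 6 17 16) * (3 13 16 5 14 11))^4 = (17)(3 11 14 16 13)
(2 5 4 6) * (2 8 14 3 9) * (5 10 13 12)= [0, 1, 10, 9, 6, 4, 8, 7, 14, 2, 13, 11, 5, 12, 3]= (2 10 13 12 5 4 6 8 14 3 9)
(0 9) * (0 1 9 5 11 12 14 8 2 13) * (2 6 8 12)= (0 5 11 2 13)(1 9)(6 8)(12 14)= [5, 9, 13, 3, 4, 11, 8, 7, 6, 1, 10, 2, 14, 0, 12]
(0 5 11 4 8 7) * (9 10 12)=(0 5 11 4 8 7)(9 10 12)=[5, 1, 2, 3, 8, 11, 6, 0, 7, 10, 12, 4, 9]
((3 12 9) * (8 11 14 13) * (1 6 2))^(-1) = (1 2 6)(3 9 12)(8 13 14 11)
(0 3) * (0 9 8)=(0 3 9 8)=[3, 1, 2, 9, 4, 5, 6, 7, 0, 8]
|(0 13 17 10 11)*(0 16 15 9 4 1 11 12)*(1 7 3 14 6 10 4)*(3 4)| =40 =|(0 13 17 3 14 6 10 12)(1 11 16 15 9)(4 7)|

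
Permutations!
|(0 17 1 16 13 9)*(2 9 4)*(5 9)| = |(0 17 1 16 13 4 2 5 9)| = 9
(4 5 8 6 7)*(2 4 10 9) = (2 4 5 8 6 7 10 9) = [0, 1, 4, 3, 5, 8, 7, 10, 6, 2, 9]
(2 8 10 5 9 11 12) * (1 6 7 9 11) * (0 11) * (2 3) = (0 11 12 3 2 8 10 5)(1 6 7 9) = [11, 6, 8, 2, 4, 0, 7, 9, 10, 1, 5, 12, 3]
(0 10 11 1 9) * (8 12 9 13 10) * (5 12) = (0 8 5 12 9)(1 13 10 11) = [8, 13, 2, 3, 4, 12, 6, 7, 5, 0, 11, 1, 9, 10]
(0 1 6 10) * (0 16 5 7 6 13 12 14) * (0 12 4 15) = (0 1 13 4 15)(5 7 6 10 16)(12 14) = [1, 13, 2, 3, 15, 7, 10, 6, 8, 9, 16, 11, 14, 4, 12, 0, 5]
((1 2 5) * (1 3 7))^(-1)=((1 2 5 3 7))^(-1)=(1 7 3 5 2)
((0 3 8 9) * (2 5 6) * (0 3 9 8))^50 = (0 3 9)(2 6 5)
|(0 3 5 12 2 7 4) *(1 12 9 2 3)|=|(0 1 12 3 5 9 2 7 4)|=9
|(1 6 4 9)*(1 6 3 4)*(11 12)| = |(1 3 4 9 6)(11 12)| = 10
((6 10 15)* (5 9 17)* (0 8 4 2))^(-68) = (5 9 17)(6 10 15)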